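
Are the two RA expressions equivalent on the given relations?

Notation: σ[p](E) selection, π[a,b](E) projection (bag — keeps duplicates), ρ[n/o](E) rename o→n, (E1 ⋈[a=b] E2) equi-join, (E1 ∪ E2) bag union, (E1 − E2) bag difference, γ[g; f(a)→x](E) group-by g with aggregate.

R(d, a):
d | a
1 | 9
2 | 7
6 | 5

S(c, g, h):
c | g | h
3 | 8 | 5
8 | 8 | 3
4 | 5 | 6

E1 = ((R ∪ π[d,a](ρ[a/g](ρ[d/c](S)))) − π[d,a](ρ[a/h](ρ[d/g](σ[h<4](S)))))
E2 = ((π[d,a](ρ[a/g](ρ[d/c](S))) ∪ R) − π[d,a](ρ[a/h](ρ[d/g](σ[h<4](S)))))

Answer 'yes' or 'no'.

E1 subexpression sizes:
  R → 3
  S → 3
  ρ[d/c](S) → 3
  ρ[a/g](ρ[d/c](S)) → 3
  π[d,a](ρ[a/g](ρ[d/c](S))) → 3
  (R ∪ π[d,a](ρ[a/g](ρ[d/c](S)))) → 6
  S → 3
  σ[h<4](S) → 1
  ρ[d/g](σ[h<4](S)) → 1
  ρ[a/h](ρ[d/g](σ[h<4](S))) → 1
  π[d,a](ρ[a/h](ρ[d/g](σ[h<4](S)))) → 1
  ((R ∪ π[d,a](ρ[a/g](ρ[d/c](S)))) − π[d,a](ρ[a/h](ρ[d/g](σ[h<4](S))))) → 6
E2 subexpression sizes:
  S → 3
  ρ[d/c](S) → 3
  ρ[a/g](ρ[d/c](S)) → 3
  π[d,a](ρ[a/g](ρ[d/c](S))) → 3
  R → 3
  (π[d,a](ρ[a/g](ρ[d/c](S))) ∪ R) → 6
  S → 3
  σ[h<4](S) → 1
  ρ[d/g](σ[h<4](S)) → 1
  ρ[a/h](ρ[d/g](σ[h<4](S))) → 1
  π[d,a](ρ[a/h](ρ[d/g](σ[h<4](S)))) → 1
  ((π[d,a](ρ[a/g](ρ[d/c](S))) ∪ R) − π[d,a](ρ[a/h](ρ[d/g](σ[h<4](S))))) → 6

E1 and E2 produce the same multiset:
d | a
1 | 9
2 | 7
3 | 8
4 | 5
6 | 5
8 | 8

yes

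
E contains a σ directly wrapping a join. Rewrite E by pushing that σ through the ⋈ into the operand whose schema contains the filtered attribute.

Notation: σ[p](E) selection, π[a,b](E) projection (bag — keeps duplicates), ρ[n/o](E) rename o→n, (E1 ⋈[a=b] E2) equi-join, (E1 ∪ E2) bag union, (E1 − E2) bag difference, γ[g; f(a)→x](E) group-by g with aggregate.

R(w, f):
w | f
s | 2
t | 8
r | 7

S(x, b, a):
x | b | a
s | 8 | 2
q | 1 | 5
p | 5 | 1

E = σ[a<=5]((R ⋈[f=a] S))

σ filters on a, owned by the right side.
E' = (R ⋈[f=a] σ[a<=5](S))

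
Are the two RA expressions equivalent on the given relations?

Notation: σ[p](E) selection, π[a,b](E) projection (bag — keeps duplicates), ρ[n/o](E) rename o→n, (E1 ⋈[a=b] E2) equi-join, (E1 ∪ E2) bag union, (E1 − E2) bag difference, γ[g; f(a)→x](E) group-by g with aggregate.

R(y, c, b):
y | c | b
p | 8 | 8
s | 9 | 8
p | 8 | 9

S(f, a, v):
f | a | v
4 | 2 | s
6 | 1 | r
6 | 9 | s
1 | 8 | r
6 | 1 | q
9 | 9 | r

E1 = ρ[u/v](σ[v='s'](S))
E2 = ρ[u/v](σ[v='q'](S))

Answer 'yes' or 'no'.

E1 subexpression sizes:
  S → 6
  σ[v='s'](S) → 2
  ρ[u/v](σ[v='s'](S)) → 2
E2 subexpression sizes:
  S → 6
  σ[v='q'](S) → 1
  ρ[u/v](σ[v='q'](S)) → 1

E1 result:
f | a | u
4 | 2 | s
6 | 9 | s
E2 result:
f | a | u
6 | 1 | q
Witness: (4, 2, 's') appears 1× in E1 but 0× in E2.

no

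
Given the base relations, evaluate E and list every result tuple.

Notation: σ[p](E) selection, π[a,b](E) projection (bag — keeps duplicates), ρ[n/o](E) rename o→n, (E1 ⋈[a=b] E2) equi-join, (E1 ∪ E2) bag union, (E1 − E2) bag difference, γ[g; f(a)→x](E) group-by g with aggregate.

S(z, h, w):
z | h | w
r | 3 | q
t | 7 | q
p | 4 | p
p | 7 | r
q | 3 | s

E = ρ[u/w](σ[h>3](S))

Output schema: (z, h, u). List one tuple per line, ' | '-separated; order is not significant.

Stepwise |·|:
  S → 5
  σ[h>3](S) → 3
  ρ[u/w](σ[h>3](S)) → 3

== RESULT ==
z | h | u
p | 4 | p
p | 7 | r
t | 7 | q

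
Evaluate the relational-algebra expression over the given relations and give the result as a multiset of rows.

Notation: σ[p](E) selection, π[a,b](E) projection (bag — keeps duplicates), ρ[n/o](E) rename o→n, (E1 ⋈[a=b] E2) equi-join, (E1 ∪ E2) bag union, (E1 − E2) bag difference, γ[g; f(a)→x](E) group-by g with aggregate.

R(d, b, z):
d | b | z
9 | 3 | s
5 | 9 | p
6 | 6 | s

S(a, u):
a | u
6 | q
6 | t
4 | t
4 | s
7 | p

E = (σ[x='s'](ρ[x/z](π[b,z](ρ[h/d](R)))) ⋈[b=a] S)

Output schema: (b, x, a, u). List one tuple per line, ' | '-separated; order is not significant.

Subexpression sizes:
  R → 3
  ρ[h/d](R) → 3
  π[b,z](ρ[h/d](R)) → 3
  ρ[x/z](π[b,z](ρ[h/d](R))) → 3
  σ[x='s'](ρ[x/z](π[b,z](ρ[h/d](R)))) → 2
  S → 5
  (σ[x='s'](ρ[x/z](π[b,z](ρ[h/d](R)))) ⋈[b=a] S) → 2

== RESULT ==
b | x | a | u
6 | s | 6 | q
6 | s | 6 | t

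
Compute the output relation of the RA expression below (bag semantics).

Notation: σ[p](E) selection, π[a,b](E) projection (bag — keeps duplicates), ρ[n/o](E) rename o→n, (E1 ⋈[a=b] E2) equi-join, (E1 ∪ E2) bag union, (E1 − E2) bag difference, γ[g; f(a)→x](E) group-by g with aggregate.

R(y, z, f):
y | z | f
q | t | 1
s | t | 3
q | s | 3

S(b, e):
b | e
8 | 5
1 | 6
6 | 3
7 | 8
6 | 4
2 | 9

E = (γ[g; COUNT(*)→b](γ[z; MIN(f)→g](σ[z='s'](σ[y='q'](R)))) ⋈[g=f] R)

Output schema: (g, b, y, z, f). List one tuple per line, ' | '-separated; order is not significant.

Row counts bottom-up:
  R → 3
  σ[y='q'](R) → 2
  σ[z='s'](σ[y='q'](R)) → 1
  γ[z; MIN(f)→g](σ[z='s'](σ[y='q'](R))) → 1
  γ[g; COUNT(*)→b](γ[z; MIN(f)→g](σ[z='s'](σ[y='q'](R)))) → 1
  R → 3
  (γ[g; COUNT(*)→b](γ[z; MIN(f)→g](σ[z='s'](σ[y='q'](R)))) ⋈[g=f] R) → 2

== RESULT ==
g | b | y | z | f
3 | 1 | q | s | 3
3 | 1 | s | t | 3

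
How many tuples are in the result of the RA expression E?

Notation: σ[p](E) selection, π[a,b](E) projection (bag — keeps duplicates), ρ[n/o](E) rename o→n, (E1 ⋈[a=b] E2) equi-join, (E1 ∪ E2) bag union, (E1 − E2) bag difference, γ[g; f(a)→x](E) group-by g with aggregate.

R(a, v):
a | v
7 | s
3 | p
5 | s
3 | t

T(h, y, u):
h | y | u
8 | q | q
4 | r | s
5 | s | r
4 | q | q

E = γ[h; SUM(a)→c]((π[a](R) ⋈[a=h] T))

Subexpression sizes:
  R → 4
  π[a](R) → 4
  T → 4
  (π[a](R) ⋈[a=h] T) → 1
  γ[h; SUM(a)→c]((π[a](R) ⋈[a=h] T)) → 1

|E| = 1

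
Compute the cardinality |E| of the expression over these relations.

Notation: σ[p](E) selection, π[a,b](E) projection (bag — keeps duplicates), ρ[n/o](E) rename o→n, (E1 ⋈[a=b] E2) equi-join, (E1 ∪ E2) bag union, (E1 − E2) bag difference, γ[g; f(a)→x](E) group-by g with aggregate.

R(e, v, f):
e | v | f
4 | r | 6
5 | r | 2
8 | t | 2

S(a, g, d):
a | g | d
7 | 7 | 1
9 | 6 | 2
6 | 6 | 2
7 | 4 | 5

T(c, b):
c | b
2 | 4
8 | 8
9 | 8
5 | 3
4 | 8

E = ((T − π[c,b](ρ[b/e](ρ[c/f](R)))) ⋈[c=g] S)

Subexpression sizes:
  T → 5
  R → 3
  ρ[c/f](R) → 3
  ρ[b/e](ρ[c/f](R)) → 3
  π[c,b](ρ[b/e](ρ[c/f](R))) → 3
  (T − π[c,b](ρ[b/e](ρ[c/f](R)))) → 5
  S → 4
  ((T − π[c,b](ρ[b/e](ρ[c/f](R)))) ⋈[c=g] S) → 1

|E| = 1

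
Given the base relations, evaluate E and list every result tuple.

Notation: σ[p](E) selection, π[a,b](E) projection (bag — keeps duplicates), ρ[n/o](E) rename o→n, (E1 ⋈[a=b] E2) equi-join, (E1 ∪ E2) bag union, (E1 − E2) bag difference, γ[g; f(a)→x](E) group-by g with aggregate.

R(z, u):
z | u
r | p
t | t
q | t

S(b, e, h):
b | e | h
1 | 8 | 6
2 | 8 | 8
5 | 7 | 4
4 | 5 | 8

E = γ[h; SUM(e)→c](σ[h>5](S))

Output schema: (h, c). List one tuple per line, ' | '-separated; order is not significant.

Row counts bottom-up:
  S → 4
  σ[h>5](S) → 3
  γ[h; SUM(e)→c](σ[h>5](S)) → 2

== RESULT ==
h | c
6 | 8
8 | 13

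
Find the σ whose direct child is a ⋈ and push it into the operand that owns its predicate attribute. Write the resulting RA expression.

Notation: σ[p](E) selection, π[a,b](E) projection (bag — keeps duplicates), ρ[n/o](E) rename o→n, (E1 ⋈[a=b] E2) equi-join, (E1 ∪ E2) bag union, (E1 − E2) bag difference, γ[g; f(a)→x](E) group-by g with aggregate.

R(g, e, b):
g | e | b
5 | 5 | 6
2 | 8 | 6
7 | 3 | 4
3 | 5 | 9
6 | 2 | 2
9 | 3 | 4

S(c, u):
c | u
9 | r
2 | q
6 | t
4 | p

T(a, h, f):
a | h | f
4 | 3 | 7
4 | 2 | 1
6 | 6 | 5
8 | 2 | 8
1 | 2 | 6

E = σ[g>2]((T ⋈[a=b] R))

σ filters on g, owned by the right side.
E' = (T ⋈[a=b] σ[g>2](R))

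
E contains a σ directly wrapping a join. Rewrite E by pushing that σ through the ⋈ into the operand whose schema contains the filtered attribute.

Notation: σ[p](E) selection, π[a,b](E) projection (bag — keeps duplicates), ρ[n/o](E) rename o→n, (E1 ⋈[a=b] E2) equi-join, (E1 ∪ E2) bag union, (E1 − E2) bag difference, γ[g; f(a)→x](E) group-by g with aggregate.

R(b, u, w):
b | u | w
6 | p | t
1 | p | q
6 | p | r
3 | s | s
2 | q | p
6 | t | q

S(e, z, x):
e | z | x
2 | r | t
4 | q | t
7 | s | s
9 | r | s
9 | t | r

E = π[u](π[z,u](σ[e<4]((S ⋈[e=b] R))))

σ filters on e, owned by the left side.
E' = π[u](π[z,u]((σ[e<4](S) ⋈[e=b] R)))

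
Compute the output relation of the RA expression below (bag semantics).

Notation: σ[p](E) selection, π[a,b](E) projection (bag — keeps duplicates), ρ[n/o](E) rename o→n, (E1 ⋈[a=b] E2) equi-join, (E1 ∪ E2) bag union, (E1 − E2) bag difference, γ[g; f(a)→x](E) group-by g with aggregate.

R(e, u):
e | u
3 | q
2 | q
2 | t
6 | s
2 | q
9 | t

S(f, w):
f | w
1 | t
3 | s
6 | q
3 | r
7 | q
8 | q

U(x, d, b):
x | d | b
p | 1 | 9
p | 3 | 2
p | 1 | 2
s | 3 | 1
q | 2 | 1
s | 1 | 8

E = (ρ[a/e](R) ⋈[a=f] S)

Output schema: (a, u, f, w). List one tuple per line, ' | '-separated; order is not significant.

Per-node cardinality:
  R → 6
  ρ[a/e](R) → 6
  S → 6
  (ρ[a/e](R) ⋈[a=f] S) → 3

== RESULT ==
a | u | f | w
3 | q | 3 | r
3 | q | 3 | s
6 | s | 6 | q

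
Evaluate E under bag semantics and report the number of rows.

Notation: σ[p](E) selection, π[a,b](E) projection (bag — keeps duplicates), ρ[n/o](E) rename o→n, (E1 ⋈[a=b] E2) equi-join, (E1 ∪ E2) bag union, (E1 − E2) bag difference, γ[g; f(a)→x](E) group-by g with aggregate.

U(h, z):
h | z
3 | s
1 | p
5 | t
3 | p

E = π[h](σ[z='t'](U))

Subexpression sizes:
  U → 4
  σ[z='t'](U) → 1
  π[h](σ[z='t'](U)) → 1

|E| = 1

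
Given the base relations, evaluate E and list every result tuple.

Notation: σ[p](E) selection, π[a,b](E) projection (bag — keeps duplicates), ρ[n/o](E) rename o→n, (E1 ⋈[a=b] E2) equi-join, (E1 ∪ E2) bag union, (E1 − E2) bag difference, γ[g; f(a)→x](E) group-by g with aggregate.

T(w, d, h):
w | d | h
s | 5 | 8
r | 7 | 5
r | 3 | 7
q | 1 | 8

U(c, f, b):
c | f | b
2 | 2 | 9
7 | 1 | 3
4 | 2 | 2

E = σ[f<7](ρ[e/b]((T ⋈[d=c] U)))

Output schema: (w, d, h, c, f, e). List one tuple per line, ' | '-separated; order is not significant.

Stepwise |·|:
  T → 4
  U → 3
  (T ⋈[d=c] U) → 1
  ρ[e/b]((T ⋈[d=c] U)) → 1
  σ[f<7](ρ[e/b]((T ⋈[d=c] U))) → 1

== RESULT ==
w | d | h | c | f | e
r | 7 | 5 | 7 | 1 | 3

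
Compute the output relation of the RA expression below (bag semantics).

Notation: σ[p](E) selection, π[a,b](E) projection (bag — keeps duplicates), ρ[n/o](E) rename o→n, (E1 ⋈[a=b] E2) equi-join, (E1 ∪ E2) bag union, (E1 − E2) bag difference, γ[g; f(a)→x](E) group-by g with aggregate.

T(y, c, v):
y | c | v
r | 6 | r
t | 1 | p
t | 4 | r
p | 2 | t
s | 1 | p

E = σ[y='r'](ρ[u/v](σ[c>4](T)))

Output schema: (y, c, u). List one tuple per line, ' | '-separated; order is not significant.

Row counts bottom-up:
  T → 5
  σ[c>4](T) → 1
  ρ[u/v](σ[c>4](T)) → 1
  σ[y='r'](ρ[u/v](σ[c>4](T))) → 1

== RESULT ==
y | c | u
r | 6 | r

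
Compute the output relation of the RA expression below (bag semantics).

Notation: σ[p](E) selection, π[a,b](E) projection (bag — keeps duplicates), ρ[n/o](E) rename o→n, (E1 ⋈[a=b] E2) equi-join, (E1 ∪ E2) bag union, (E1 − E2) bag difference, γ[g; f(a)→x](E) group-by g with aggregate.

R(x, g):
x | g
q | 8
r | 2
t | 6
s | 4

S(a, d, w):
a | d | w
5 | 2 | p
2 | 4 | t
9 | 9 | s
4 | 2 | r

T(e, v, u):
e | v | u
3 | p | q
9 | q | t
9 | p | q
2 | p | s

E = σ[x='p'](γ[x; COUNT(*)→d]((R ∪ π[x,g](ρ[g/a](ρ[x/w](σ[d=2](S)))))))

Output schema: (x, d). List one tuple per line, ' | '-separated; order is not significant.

Stepwise |·|:
  R → 4
  S → 4
  σ[d=2](S) → 2
  ρ[x/w](σ[d=2](S)) → 2
  ρ[g/a](ρ[x/w](σ[d=2](S))) → 2
  π[x,g](ρ[g/a](ρ[x/w](σ[d=2](S)))) → 2
  (R ∪ π[x,g](ρ[g/a](ρ[x/w](σ[d=2](S))))) → 6
  γ[x; COUNT(*)→d]((R ∪ π[x,g](ρ[g/a](ρ[x/w](σ[d=2](S)))))) → 5
  σ[x='p'](γ[x; COUNT(*)→d]((R ∪ π[x,g](ρ[g/a](ρ[x/w](σ[d=2](S))))))) → 1

== RESULT ==
x | d
p | 1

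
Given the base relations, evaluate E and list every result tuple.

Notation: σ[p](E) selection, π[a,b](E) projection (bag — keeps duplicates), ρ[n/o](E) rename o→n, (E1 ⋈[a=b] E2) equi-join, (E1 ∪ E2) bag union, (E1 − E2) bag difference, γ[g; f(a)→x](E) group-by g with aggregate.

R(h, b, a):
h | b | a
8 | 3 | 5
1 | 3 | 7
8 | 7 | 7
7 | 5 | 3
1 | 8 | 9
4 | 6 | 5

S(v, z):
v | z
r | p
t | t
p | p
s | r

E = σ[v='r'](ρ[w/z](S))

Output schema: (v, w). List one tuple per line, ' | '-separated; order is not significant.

Stepwise |·|:
  S → 4
  ρ[w/z](S) → 4
  σ[v='r'](ρ[w/z](S)) → 1

== RESULT ==
v | w
r | p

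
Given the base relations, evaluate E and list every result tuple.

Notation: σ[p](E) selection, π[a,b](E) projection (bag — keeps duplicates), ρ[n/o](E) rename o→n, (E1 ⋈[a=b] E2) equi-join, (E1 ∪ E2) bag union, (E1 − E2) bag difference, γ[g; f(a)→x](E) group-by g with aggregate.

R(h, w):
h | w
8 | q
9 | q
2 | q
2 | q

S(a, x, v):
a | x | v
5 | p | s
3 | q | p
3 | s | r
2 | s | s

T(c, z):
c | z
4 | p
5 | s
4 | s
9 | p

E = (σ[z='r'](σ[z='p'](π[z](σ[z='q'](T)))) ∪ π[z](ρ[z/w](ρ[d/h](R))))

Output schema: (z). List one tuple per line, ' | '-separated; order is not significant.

Per-node cardinality:
  T → 4
  σ[z='q'](T) → 0
  π[z](σ[z='q'](T)) → 0
  σ[z='p'](π[z](σ[z='q'](T))) → 0
  σ[z='r'](σ[z='p'](π[z](σ[z='q'](T)))) → 0
  R → 4
  ρ[d/h](R) → 4
  ρ[z/w](ρ[d/h](R)) → 4
  π[z](ρ[z/w](ρ[d/h](R))) → 4
  (σ[z='r'](σ[z='p'](π[z](σ[z='q'](T)))) ∪ π[z](ρ[z/w](ρ[d/h](R)))) → 4

== RESULT ==
z
q
q
q
q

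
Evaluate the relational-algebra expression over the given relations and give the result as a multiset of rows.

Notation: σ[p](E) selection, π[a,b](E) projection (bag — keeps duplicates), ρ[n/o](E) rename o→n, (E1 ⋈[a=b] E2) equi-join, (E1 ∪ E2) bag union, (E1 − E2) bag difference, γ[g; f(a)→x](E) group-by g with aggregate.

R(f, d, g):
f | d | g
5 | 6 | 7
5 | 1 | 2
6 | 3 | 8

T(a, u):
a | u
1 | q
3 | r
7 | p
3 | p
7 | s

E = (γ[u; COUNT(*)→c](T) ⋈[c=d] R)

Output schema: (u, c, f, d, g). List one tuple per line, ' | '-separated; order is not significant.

Per-node cardinality:
  T → 5
  γ[u; COUNT(*)→c](T) → 4
  R → 3
  (γ[u; COUNT(*)→c](T) ⋈[c=d] R) → 3

== RESULT ==
u | c | f | d | g
q | 1 | 5 | 1 | 2
r | 1 | 5 | 1 | 2
s | 1 | 5 | 1 | 2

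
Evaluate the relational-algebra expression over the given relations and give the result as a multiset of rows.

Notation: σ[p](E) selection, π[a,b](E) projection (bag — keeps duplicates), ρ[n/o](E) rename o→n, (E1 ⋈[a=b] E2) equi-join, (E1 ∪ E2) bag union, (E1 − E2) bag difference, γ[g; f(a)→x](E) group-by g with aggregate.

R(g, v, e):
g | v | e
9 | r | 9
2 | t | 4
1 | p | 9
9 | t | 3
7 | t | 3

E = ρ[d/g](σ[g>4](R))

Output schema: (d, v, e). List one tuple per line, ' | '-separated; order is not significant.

Stepwise |·|:
  R → 5
  σ[g>4](R) → 3
  ρ[d/g](σ[g>4](R)) → 3

== RESULT ==
d | v | e
7 | t | 3
9 | r | 9
9 | t | 3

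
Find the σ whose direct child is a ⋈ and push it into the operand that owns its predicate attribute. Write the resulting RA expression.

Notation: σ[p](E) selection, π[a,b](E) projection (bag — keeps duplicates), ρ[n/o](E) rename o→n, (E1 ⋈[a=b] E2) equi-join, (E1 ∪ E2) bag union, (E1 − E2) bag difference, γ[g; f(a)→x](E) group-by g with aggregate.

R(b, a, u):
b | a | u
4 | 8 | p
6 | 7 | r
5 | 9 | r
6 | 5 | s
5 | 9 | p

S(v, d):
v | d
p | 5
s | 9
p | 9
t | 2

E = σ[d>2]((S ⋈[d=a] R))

σ filters on d, owned by the left side.
E' = (σ[d>2](S) ⋈[d=a] R)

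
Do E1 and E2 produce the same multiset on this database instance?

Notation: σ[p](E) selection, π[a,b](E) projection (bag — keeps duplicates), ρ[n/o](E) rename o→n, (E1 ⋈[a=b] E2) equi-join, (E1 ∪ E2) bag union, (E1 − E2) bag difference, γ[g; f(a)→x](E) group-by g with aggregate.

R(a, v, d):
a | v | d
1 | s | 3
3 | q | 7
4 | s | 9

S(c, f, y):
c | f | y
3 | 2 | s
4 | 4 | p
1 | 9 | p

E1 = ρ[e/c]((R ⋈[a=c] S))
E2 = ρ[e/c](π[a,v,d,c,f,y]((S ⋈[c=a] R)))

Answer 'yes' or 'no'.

E1 per-node cardinality:
  R → 3
  S → 3
  (R ⋈[a=c] S) → 3
  ρ[e/c]((R ⋈[a=c] S)) → 3
E2 per-node cardinality:
  S → 3
  R → 3
  (S ⋈[c=a] R) → 3
  π[a,v,d,c,f,y]((S ⋈[c=a] R)) → 3
  ρ[e/c](π[a,v,d,c,f,y]((S ⋈[c=a] R))) → 3

E1 and E2 produce the same multiset:
a | v | d | e | f | y
1 | s | 3 | 1 | 9 | p
3 | q | 7 | 3 | 2 | s
4 | s | 9 | 4 | 4 | p

yes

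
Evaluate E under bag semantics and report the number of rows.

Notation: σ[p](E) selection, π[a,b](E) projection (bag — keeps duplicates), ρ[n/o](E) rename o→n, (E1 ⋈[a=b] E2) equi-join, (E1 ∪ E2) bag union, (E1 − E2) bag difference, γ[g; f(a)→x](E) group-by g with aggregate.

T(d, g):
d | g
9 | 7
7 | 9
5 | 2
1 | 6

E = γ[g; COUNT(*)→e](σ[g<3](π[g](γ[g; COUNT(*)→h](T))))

Per-node cardinality:
  T → 4
  γ[g; COUNT(*)→h](T) → 4
  π[g](γ[g; COUNT(*)→h](T)) → 4
  σ[g<3](π[g](γ[g; COUNT(*)→h](T))) → 1
  γ[g; COUNT(*)→e](σ[g<3](π[g](γ[g; COUNT(*)→h](T)))) → 1

|E| = 1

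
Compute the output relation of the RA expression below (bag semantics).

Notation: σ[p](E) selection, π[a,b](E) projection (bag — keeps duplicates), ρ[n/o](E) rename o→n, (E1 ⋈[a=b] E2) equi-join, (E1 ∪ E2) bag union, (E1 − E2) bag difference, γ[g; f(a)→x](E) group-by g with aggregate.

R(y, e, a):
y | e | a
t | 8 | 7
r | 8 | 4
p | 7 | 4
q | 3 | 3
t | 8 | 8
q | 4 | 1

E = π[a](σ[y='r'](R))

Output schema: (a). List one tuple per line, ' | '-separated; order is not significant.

Stepwise |·|:
  R → 6
  σ[y='r'](R) → 1
  π[a](σ[y='r'](R)) → 1

== RESULT ==
a
4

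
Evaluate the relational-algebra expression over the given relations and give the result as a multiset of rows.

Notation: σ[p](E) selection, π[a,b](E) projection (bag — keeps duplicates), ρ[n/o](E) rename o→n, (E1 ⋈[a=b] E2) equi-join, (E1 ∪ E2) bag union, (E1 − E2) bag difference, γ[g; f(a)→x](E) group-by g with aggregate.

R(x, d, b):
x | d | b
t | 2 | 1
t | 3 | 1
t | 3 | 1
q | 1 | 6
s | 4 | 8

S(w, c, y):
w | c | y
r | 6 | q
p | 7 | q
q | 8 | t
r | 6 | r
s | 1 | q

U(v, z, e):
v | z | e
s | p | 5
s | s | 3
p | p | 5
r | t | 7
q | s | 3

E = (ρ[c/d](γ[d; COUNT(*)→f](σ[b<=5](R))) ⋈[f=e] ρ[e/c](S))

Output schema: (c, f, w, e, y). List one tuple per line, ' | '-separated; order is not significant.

Row counts bottom-up:
  R → 5
  σ[b<=5](R) → 3
  γ[d; COUNT(*)→f](σ[b<=5](R)) → 2
  ρ[c/d](γ[d; COUNT(*)→f](σ[b<=5](R))) → 2
  S → 5
  ρ[e/c](S) → 5
  (ρ[c/d](γ[d; COUNT(*)→f](σ[b<=5](R))) ⋈[f=e] ρ[e/c](S)) → 1

== RESULT ==
c | f | w | e | y
2 | 1 | s | 1 | q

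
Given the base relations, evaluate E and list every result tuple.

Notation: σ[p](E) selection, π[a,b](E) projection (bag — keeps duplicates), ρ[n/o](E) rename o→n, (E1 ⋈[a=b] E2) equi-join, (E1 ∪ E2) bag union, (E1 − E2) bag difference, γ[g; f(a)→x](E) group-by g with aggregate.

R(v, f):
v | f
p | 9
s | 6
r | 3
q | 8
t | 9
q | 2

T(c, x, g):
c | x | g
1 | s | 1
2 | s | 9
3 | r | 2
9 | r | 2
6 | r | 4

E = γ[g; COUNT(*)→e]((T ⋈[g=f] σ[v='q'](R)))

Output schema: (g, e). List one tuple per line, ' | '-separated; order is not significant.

Row counts bottom-up:
  T → 5
  R → 6
  σ[v='q'](R) → 2
  (T ⋈[g=f] σ[v='q'](R)) → 2
  γ[g; COUNT(*)→e]((T ⋈[g=f] σ[v='q'](R))) → 1

== RESULT ==
g | e
2 | 2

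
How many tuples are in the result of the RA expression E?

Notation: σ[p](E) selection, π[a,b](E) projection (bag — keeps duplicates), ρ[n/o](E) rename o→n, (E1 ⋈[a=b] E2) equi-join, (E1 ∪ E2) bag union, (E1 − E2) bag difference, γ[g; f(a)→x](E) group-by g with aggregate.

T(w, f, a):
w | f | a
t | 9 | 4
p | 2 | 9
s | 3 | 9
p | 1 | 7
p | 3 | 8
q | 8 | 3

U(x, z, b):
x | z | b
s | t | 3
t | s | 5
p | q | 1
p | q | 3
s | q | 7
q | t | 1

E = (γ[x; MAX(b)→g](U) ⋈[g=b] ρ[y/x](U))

Subexpression sizes:
  U → 6
  γ[x; MAX(b)→g](U) → 4
  U → 6
  ρ[y/x](U) → 6
  (γ[x; MAX(b)→g](U) ⋈[g=b] ρ[y/x](U)) → 6

|E| = 6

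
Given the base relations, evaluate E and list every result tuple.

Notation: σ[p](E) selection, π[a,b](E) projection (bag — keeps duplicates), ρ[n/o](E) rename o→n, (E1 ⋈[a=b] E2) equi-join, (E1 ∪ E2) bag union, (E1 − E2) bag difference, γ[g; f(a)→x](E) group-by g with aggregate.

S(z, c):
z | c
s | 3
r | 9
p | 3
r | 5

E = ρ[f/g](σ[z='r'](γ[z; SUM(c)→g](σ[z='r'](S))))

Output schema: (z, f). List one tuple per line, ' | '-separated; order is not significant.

Stepwise |·|:
  S → 4
  σ[z='r'](S) → 2
  γ[z; SUM(c)→g](σ[z='r'](S)) → 1
  σ[z='r'](γ[z; SUM(c)→g](σ[z='r'](S))) → 1
  ρ[f/g](σ[z='r'](γ[z; SUM(c)→g](σ[z='r'](S)))) → 1

== RESULT ==
z | f
r | 14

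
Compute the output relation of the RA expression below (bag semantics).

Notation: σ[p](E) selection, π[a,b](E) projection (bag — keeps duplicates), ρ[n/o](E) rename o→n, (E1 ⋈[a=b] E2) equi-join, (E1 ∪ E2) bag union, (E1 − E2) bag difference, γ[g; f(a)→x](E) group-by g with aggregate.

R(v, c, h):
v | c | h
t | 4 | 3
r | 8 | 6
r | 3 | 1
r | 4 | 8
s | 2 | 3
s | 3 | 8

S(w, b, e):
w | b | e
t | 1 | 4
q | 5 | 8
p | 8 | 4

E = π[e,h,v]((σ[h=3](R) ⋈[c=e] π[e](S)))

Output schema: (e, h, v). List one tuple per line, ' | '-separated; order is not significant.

Row counts bottom-up:
  R → 6
  σ[h=3](R) → 2
  S → 3
  π[e](S) → 3
  (σ[h=3](R) ⋈[c=e] π[e](S)) → 2
  π[e,h,v]((σ[h=3](R) ⋈[c=e] π[e](S))) → 2

== RESULT ==
e | h | v
4 | 3 | t
4 | 3 | t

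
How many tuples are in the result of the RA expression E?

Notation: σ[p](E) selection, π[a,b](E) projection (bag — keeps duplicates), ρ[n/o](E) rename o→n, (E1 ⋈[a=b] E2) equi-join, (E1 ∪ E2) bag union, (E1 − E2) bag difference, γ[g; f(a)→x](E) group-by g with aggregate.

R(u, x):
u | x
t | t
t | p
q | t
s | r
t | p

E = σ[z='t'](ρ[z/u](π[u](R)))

Subexpression sizes:
  R → 5
  π[u](R) → 5
  ρ[z/u](π[u](R)) → 5
  σ[z='t'](ρ[z/u](π[u](R))) → 3

|E| = 3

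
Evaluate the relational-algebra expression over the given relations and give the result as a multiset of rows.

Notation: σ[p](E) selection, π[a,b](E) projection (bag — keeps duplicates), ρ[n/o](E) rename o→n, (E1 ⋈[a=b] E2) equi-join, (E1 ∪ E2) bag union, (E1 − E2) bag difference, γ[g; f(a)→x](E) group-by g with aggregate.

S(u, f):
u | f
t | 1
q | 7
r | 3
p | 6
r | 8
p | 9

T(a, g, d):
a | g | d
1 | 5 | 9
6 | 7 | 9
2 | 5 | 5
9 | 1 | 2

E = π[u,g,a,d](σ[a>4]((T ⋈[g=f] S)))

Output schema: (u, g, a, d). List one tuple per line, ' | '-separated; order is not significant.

Per-node cardinality:
  T → 4
  S → 6
  (T ⋈[g=f] S) → 2
  σ[a>4]((T ⋈[g=f] S)) → 2
  π[u,g,a,d](σ[a>4]((T ⋈[g=f] S))) → 2

== RESULT ==
u | g | a | d
q | 7 | 6 | 9
t | 1 | 9 | 2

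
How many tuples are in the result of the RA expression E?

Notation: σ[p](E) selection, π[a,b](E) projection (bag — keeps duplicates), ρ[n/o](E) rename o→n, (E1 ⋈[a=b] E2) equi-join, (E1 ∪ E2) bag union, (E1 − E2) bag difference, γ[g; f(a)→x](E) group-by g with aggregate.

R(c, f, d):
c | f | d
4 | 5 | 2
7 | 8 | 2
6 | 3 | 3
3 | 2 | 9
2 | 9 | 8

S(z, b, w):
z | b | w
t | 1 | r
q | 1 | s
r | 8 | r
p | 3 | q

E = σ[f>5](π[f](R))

Per-node cardinality:
  R → 5
  π[f](R) → 5
  σ[f>5](π[f](R)) → 2

|E| = 2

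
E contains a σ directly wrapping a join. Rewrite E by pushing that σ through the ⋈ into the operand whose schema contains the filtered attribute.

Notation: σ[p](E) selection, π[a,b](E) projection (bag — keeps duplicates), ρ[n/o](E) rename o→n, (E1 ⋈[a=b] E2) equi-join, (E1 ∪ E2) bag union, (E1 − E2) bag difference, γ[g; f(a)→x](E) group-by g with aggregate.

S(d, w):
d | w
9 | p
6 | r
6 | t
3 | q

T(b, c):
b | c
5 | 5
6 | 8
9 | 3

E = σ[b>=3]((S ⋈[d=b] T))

σ filters on b, owned by the right side.
E' = (S ⋈[d=b] σ[b>=3](T))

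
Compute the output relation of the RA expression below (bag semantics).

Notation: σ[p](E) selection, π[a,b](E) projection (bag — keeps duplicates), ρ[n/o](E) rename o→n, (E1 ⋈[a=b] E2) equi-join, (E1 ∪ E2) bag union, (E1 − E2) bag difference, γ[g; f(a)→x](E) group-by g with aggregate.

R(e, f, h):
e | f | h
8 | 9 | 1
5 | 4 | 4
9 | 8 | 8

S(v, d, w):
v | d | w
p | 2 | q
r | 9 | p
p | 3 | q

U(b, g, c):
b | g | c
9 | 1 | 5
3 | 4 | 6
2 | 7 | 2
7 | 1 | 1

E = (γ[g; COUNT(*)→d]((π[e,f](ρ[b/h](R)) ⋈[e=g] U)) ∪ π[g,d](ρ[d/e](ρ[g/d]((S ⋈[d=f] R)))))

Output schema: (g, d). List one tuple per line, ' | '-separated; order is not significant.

Per-node cardinality:
  R → 3
  ρ[b/h](R) → 3
  π[e,f](ρ[b/h](R)) → 3
  U → 4
  (π[e,f](ρ[b/h](R)) ⋈[e=g] U) → 0
  γ[g; COUNT(*)→d]((π[e,f](ρ[b/h](R)) ⋈[e=g] U)) → 0
  S → 3
  R → 3
  (S ⋈[d=f] R) → 1
  ρ[g/d]((S ⋈[d=f] R)) → 1
  ρ[d/e](ρ[g/d]((S ⋈[d=f] R))) → 1
  π[g,d](ρ[d/e](ρ[g/d]((S ⋈[d=f] R)))) → 1
  (γ[g; COUNT(*)→d]((π[e,f](ρ[b/h](R)) ⋈[e=g] U)) ∪ π[g,d](ρ[d/e](ρ[g/d]((S ⋈[d=f] R))))) → 1

== RESULT ==
g | d
9 | 8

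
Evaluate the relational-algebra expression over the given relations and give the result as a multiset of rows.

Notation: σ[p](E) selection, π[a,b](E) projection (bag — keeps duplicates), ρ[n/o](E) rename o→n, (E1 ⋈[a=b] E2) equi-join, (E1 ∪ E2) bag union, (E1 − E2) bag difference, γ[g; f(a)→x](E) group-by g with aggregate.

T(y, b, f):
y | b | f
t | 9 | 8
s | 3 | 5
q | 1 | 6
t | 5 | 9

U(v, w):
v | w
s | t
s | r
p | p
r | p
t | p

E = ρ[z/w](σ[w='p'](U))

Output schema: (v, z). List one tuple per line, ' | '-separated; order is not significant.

Row counts bottom-up:
  U → 5
  σ[w='p'](U) → 3
  ρ[z/w](σ[w='p'](U)) → 3

== RESULT ==
v | z
p | p
r | p
t | p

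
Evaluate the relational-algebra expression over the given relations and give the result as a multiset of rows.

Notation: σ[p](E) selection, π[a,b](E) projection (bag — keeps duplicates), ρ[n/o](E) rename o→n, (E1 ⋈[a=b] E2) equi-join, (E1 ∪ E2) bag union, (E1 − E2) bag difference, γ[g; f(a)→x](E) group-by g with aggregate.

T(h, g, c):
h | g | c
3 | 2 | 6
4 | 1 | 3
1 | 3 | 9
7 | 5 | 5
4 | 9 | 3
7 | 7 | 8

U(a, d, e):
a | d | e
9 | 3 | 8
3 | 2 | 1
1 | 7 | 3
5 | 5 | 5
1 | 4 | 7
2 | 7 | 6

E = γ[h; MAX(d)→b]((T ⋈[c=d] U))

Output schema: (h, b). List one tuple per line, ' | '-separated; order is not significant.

Row counts bottom-up:
  T → 6
  U → 6
  (T ⋈[c=d] U) → 3
  γ[h; MAX(d)→b]((T ⋈[c=d] U)) → 2

== RESULT ==
h | b
4 | 3
7 | 5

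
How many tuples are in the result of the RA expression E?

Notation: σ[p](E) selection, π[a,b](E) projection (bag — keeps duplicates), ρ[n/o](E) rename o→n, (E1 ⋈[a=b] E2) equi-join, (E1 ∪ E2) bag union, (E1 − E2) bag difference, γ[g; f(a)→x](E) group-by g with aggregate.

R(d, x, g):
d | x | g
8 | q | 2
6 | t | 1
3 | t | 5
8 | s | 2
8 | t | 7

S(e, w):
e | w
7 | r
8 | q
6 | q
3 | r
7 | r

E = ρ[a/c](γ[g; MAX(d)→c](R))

Stepwise |·|:
  R → 5
  γ[g; MAX(d)→c](R) → 4
  ρ[a/c](γ[g; MAX(d)→c](R)) → 4

|E| = 4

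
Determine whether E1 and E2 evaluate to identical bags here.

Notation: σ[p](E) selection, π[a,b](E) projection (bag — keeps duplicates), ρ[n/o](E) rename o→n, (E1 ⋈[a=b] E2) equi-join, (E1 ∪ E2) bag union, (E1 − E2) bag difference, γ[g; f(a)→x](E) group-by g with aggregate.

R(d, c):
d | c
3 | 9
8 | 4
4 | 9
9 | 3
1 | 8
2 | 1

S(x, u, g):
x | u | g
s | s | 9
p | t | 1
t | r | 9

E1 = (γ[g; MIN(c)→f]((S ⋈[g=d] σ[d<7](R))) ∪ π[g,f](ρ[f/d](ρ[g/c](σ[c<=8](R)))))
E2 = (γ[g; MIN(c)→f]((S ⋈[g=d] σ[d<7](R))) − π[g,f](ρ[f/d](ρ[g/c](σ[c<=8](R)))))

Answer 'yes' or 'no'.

E1 row counts bottom-up:
  S → 3
  R → 6
  σ[d<7](R) → 4
  (S ⋈[g=d] σ[d<7](R)) → 1
  γ[g; MIN(c)→f]((S ⋈[g=d] σ[d<7](R))) → 1
  R → 6
  σ[c<=8](R) → 4
  ρ[g/c](σ[c<=8](R)) → 4
  ρ[f/d](ρ[g/c](σ[c<=8](R))) → 4
  π[g,f](ρ[f/d](ρ[g/c](σ[c<=8](R)))) → 4
  (γ[g; MIN(c)→f]((S ⋈[g=d] σ[d<7](R))) ∪ π[g,f](ρ[f/d](ρ[g/c](σ[c<=8](R))))) → 5
E2 row counts bottom-up:
  S → 3
  R → 6
  σ[d<7](R) → 4
  (S ⋈[g=d] σ[d<7](R)) → 1
  γ[g; MIN(c)→f]((S ⋈[g=d] σ[d<7](R))) → 1
  R → 6
  σ[c<=8](R) → 4
  ρ[g/c](σ[c<=8](R)) → 4
  ρ[f/d](ρ[g/c](σ[c<=8](R))) → 4
  π[g,f](ρ[f/d](ρ[g/c](σ[c<=8](R)))) → 4
  (γ[g; MIN(c)→f]((S ⋈[g=d] σ[d<7](R))) − π[g,f](ρ[f/d](ρ[g/c](σ[c<=8](R))))) → 1

E1 result:
g | f
1 | 2
1 | 8
3 | 9
4 | 8
8 | 1
E2 result:
g | f
1 | 8
Witness: (1, 2) appears 1× in E1 but 0× in E2.

no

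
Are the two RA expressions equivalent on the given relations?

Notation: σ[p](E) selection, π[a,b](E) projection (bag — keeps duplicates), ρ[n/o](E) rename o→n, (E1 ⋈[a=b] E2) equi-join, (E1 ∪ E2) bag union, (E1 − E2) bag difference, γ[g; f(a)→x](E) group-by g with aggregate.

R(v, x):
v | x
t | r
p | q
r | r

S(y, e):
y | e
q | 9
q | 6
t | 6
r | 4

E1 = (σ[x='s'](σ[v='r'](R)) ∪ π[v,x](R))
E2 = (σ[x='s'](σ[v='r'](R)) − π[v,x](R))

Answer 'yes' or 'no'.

E1 stepwise |·|:
  R → 3
  σ[v='r'](R) → 1
  σ[x='s'](σ[v='r'](R)) → 0
  R → 3
  π[v,x](R) → 3
  (σ[x='s'](σ[v='r'](R)) ∪ π[v,x](R)) → 3
E2 stepwise |·|:
  R → 3
  σ[v='r'](R) → 1
  σ[x='s'](σ[v='r'](R)) → 0
  R → 3
  π[v,x](R) → 3
  (σ[x='s'](σ[v='r'](R)) − π[v,x](R)) → 0

E1 result:
v | x
p | q
r | r
t | r
E2 result:
v | x
(0 rows)
Witness: ('r', 'r') appears 1× in E1 but 0× in E2.

no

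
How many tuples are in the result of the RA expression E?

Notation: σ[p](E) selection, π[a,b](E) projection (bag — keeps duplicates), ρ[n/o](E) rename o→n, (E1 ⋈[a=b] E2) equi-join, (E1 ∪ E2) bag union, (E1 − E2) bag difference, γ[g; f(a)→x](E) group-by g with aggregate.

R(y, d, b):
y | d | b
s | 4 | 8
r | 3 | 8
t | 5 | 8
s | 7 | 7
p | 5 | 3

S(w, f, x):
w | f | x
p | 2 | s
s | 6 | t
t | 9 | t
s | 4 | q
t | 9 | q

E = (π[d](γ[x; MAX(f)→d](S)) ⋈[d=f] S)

Per-node cardinality:
  S → 5
  γ[x; MAX(f)→d](S) → 3
  π[d](γ[x; MAX(f)→d](S)) → 3
  S → 5
  (π[d](γ[x; MAX(f)→d](S)) ⋈[d=f] S) → 5

|E| = 5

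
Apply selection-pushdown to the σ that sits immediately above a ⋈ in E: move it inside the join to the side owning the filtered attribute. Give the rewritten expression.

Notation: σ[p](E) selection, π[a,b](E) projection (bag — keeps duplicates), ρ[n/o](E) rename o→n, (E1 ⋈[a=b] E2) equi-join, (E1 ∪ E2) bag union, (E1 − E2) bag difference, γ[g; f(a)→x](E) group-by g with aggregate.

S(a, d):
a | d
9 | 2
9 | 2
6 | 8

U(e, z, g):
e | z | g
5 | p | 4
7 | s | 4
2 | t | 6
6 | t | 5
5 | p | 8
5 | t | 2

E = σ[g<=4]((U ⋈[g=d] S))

σ filters on g, owned by the left side.
E' = (σ[g<=4](U) ⋈[g=d] S)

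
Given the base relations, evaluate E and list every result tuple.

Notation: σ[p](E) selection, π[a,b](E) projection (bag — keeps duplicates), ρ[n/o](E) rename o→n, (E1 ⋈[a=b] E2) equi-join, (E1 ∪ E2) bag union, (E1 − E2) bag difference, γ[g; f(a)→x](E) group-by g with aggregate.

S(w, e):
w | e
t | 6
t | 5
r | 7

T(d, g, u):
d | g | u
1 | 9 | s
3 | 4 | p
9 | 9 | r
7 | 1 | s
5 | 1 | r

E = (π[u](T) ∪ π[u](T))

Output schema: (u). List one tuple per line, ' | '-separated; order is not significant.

Per-node cardinality:
  T → 5
  π[u](T) → 5
  T → 5
  π[u](T) → 5
  (π[u](T) ∪ π[u](T)) → 10

== RESULT ==
u
p
p
r
r
r
r
s
s
s
s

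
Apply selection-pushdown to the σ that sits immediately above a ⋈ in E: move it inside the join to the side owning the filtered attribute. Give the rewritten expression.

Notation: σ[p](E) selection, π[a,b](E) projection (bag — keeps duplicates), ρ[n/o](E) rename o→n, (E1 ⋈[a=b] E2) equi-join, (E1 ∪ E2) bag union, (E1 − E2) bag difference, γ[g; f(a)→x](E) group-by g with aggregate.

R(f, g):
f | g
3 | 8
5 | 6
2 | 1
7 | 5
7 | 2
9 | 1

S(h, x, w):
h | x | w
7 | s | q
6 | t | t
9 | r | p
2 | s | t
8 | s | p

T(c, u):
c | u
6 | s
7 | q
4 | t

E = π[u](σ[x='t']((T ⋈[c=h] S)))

σ filters on x, owned by the right side.
E' = π[u]((T ⋈[c=h] σ[x='t'](S)))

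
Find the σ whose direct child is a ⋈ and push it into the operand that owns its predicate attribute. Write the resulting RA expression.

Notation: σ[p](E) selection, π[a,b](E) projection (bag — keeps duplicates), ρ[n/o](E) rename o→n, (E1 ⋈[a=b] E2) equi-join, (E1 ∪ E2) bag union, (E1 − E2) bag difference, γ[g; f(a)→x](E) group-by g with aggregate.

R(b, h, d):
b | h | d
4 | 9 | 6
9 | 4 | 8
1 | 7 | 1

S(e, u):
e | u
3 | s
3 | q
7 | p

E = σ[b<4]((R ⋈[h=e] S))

σ filters on b, owned by the left side.
E' = (σ[b<4](R) ⋈[h=e] S)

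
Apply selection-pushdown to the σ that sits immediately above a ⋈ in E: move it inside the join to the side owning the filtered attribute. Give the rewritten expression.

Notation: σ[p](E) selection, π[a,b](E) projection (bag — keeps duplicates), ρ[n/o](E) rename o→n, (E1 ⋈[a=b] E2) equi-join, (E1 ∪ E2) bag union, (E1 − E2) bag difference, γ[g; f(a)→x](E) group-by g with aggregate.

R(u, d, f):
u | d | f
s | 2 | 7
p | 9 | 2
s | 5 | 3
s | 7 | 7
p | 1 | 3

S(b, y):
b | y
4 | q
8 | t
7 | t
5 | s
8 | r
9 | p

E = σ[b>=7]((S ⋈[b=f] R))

σ filters on b, owned by the left side.
E' = (σ[b>=7](S) ⋈[b=f] R)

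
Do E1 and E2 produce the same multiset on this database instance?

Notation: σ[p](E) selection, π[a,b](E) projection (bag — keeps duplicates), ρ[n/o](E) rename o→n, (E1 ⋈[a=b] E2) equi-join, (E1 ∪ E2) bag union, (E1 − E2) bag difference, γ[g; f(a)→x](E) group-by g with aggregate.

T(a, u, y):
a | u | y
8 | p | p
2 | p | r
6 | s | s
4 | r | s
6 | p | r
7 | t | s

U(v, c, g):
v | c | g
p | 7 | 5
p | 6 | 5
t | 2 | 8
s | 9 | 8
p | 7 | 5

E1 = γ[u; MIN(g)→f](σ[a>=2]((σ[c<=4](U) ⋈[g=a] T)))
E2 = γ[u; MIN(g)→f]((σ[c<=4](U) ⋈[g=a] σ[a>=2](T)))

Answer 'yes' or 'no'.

E1 stepwise |·|:
  U → 5
  σ[c<=4](U) → 1
  T → 6
  (σ[c<=4](U) ⋈[g=a] T) → 1
  σ[a>=2]((σ[c<=4](U) ⋈[g=a] T)) → 1
  γ[u; MIN(g)→f](σ[a>=2]((σ[c<=4](U) ⋈[g=a] T))) → 1
E2 stepwise |·|:
  U → 5
  σ[c<=4](U) → 1
  T → 6
  σ[a>=2](T) → 6
  (σ[c<=4](U) ⋈[g=a] σ[a>=2](T)) → 1
  γ[u; MIN(g)→f]((σ[c<=4](U) ⋈[g=a] σ[a>=2](T))) → 1

E1 and E2 produce the same multiset:
u | f
p | 8

yes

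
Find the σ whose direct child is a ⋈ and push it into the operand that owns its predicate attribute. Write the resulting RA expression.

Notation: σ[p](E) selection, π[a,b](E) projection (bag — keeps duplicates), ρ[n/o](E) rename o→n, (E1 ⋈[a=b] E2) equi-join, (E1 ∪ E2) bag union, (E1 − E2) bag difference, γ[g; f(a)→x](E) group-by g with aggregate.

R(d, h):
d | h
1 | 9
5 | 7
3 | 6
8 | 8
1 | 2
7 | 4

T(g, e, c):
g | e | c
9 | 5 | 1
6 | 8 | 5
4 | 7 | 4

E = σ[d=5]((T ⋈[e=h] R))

σ filters on d, owned by the right side.
E' = (T ⋈[e=h] σ[d=5](R))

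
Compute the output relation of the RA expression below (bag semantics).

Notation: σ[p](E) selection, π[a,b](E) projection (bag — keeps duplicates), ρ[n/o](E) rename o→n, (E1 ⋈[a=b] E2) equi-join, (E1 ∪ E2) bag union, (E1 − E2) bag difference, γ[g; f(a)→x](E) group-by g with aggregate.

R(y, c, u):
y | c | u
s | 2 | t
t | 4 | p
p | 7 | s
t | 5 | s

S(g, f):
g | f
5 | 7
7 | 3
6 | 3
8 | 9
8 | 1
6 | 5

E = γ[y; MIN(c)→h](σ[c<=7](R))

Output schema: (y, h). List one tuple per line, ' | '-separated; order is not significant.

Stepwise |·|:
  R → 4
  σ[c<=7](R) → 4
  γ[y; MIN(c)→h](σ[c<=7](R)) → 3

== RESULT ==
y | h
p | 7
s | 2
t | 4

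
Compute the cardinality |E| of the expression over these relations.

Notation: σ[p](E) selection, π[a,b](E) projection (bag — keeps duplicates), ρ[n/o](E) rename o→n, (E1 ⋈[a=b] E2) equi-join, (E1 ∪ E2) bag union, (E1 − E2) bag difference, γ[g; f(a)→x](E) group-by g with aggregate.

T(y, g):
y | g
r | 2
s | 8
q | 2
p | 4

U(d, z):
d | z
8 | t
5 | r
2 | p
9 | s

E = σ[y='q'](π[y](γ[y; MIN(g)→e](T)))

Per-node cardinality:
  T → 4
  γ[y; MIN(g)→e](T) → 4
  π[y](γ[y; MIN(g)→e](T)) → 4
  σ[y='q'](π[y](γ[y; MIN(g)→e](T))) → 1

|E| = 1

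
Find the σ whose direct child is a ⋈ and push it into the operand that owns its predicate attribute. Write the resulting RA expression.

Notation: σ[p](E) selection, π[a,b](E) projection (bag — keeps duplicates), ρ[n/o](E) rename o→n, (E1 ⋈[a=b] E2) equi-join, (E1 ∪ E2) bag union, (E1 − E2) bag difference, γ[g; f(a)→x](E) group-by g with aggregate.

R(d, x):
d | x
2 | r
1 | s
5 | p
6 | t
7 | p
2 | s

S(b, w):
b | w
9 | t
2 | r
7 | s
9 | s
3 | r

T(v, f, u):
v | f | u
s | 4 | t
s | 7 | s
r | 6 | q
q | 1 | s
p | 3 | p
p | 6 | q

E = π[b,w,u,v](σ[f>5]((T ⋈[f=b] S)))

σ filters on f, owned by the left side.
E' = π[b,w,u,v]((σ[f>5](T) ⋈[f=b] S))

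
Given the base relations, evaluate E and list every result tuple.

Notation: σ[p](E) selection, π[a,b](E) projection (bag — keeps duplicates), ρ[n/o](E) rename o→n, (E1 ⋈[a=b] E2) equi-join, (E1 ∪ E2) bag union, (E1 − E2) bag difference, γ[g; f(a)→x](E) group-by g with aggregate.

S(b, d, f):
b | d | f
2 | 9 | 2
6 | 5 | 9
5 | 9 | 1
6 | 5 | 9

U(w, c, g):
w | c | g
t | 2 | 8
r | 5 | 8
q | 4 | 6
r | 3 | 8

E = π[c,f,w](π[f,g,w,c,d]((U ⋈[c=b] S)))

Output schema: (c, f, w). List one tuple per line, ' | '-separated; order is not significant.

Per-node cardinality:
  U → 4
  S → 4
  (U ⋈[c=b] S) → 2
  π[f,g,w,c,d]((U ⋈[c=b] S)) → 2
  π[c,f,w](π[f,g,w,c,d]((U ⋈[c=b] S))) → 2

== RESULT ==
c | f | w
2 | 2 | t
5 | 1 | r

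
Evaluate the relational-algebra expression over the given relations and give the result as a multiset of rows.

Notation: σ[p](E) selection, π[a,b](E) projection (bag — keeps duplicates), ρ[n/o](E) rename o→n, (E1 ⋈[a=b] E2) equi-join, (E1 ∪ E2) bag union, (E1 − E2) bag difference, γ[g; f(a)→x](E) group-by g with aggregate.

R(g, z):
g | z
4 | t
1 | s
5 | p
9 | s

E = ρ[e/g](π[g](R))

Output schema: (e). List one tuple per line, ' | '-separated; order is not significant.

Stepwise |·|:
  R → 4
  π[g](R) → 4
  ρ[e/g](π[g](R)) → 4

== RESULT ==
e
1
4
5
9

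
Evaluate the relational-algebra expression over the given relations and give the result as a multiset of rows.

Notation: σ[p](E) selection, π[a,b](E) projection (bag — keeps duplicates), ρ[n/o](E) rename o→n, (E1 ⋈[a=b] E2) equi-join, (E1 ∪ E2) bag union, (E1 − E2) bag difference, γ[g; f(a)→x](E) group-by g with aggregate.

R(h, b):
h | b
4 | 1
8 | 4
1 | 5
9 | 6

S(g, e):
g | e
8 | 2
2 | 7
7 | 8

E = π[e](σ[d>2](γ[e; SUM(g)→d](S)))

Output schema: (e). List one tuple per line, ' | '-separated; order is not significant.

Row counts bottom-up:
  S → 3
  γ[e; SUM(g)→d](S) → 3
  σ[d>2](γ[e; SUM(g)→d](S)) → 2
  π[e](σ[d>2](γ[e; SUM(g)→d](S))) → 2

== RESULT ==
e
2
8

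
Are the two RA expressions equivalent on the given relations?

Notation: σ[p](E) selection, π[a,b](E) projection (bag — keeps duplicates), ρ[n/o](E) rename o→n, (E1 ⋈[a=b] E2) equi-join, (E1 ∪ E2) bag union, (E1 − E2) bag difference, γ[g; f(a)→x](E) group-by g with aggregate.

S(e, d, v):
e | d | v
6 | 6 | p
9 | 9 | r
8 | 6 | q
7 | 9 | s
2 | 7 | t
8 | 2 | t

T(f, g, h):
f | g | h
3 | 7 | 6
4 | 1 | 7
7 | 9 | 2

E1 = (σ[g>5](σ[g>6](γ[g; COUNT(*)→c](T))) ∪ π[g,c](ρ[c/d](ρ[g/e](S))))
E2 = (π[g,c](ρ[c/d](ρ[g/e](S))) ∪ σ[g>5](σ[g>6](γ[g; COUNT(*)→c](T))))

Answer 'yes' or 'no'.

E1 stepwise |·|:
  T → 3
  γ[g; COUNT(*)→c](T) → 3
  σ[g>6](γ[g; COUNT(*)→c](T)) → 2
  σ[g>5](σ[g>6](γ[g; COUNT(*)→c](T))) → 2
  S → 6
  ρ[g/e](S) → 6
  ρ[c/d](ρ[g/e](S)) → 6
  π[g,c](ρ[c/d](ρ[g/e](S))) → 6
  (σ[g>5](σ[g>6](γ[g; COUNT(*)→c](T))) ∪ π[g,c](ρ[c/d](ρ[g/e](S)))) → 8
E2 stepwise |·|:
  S → 6
  ρ[g/e](S) → 6
  ρ[c/d](ρ[g/e](S)) → 6
  π[g,c](ρ[c/d](ρ[g/e](S))) → 6
  T → 3
  γ[g; COUNT(*)→c](T) → 3
  σ[g>6](γ[g; COUNT(*)→c](T)) → 2
  σ[g>5](σ[g>6](γ[g; COUNT(*)→c](T))) → 2
  (π[g,c](ρ[c/d](ρ[g/e](S))) ∪ σ[g>5](σ[g>6](γ[g; COUNT(*)→c](T)))) → 8

E1 and E2 produce the same multiset:
g | c
2 | 7
6 | 6
7 | 1
7 | 9
8 | 2
8 | 6
9 | 1
9 | 9

yes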